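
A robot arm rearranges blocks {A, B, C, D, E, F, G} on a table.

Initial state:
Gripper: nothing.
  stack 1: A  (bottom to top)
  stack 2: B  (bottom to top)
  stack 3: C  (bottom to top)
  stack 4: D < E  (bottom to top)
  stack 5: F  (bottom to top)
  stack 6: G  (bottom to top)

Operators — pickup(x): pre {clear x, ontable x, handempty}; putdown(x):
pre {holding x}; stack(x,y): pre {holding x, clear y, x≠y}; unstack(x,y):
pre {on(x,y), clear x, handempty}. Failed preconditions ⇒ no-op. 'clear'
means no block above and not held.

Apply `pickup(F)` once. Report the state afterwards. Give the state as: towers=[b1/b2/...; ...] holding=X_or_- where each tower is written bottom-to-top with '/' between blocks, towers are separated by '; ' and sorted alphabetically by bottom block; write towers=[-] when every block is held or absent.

before: towers=[A; B; C; D/E; F; G] holding=-
pre[pickup(F)]: clear(F) ok, ontable(F) ok, handempty ok
all met → apply pickup(F)
after:  towers=[A; B; C; D/E; G] holding=F

towers=[A; B; C; D/E; G] holding=F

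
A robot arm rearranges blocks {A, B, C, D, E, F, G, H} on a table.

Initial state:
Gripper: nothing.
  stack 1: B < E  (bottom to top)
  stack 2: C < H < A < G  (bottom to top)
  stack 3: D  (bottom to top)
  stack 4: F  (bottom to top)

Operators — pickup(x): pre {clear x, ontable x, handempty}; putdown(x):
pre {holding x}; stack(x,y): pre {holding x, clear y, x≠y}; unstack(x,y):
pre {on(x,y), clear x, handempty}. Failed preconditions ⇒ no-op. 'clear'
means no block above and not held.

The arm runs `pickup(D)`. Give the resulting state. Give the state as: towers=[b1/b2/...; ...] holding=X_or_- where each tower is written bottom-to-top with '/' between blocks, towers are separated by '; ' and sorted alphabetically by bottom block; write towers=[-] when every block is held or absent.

before: towers=[B/E; C/H/A/G; D; F] holding=-
pre[pickup(D)]: clear(D) ✓, ontable(D) ✓, handempty ✓
all met → apply pickup(D)
after:  towers=[B/E; C/H/A/G; F] holding=D

towers=[B/E; C/H/A/G; F] holding=D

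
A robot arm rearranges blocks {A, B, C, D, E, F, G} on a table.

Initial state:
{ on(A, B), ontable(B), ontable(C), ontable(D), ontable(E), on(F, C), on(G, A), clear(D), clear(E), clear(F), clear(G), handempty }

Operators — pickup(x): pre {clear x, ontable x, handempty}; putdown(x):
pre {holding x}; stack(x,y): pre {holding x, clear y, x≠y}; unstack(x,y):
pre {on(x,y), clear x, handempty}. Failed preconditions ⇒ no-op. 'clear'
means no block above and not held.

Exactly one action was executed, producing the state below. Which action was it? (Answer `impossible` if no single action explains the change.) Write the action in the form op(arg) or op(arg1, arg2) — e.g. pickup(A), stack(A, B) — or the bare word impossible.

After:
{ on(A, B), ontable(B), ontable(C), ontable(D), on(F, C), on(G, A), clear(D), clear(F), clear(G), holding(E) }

pickup(E)

target: towers=[B/A/G; C/F; D] holding=E
     unstack(F, C) → towers=[B/A/G; C; D; E] holding=F
     unstack(G, A) → towers=[B/A; C/F; D; E] holding=G
         pickup(D) → towers=[B/A/G; C/F; E] holding=D
         pickup(E) → towers=[B/A/G; C/F; D] holding=E  ← match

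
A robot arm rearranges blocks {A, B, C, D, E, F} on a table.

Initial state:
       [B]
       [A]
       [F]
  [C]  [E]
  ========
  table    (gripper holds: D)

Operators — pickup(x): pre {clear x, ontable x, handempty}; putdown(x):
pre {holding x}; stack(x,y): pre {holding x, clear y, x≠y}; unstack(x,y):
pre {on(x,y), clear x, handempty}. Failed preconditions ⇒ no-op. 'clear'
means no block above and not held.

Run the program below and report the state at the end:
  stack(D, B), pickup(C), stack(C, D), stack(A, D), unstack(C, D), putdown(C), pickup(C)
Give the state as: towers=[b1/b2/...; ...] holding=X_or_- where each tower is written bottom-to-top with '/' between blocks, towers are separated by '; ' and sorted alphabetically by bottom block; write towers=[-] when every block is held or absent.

towers=[E/F/A/B/D] holding=C

step 1 (stack(D, B)): towers=[C; E/F/A/B/D] holding=-
step 2 (pickup(C)): towers=[E/F/A/B/D] holding=C
step 3 (stack(C, D)): towers=[E/F/A/B/D/C] holding=-
step 4 (stack(A, D)) [no-op]: towers=[E/F/A/B/D/C] holding=-
step 5 (unstack(C, D)): towers=[E/F/A/B/D] holding=C
step 6 (putdown(C)): towers=[C; E/F/A/B/D] holding=-
step 7 (pickup(C)): towers=[E/F/A/B/D] holding=C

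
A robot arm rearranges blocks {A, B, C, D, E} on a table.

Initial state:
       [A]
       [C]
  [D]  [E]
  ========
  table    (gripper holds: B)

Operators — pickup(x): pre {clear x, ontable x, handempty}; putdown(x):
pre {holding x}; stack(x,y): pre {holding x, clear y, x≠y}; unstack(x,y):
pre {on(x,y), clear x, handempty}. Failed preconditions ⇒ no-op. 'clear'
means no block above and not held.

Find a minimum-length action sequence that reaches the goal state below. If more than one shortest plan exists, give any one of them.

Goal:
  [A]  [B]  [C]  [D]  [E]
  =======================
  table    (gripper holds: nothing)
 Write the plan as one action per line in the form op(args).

putdown(B)
unstack(A, C)
putdown(A)
unstack(C, E)
putdown(C)

step 1 (putdown(B)): towers=[B; D; E/C/A] holding=-
step 2 (unstack(A, C)): towers=[B; D; E/C] holding=A
step 3 (putdown(A)): towers=[A; B; D; E/C] holding=-
step 4 (unstack(C, E)): towers=[A; B; D; E] holding=C
step 5 (putdown(C)): towers=[A; B; C; D; E] holding=-
goal check: towers=[A; B; C; D; E] holding=- — reached (length 5, optimal by BFS)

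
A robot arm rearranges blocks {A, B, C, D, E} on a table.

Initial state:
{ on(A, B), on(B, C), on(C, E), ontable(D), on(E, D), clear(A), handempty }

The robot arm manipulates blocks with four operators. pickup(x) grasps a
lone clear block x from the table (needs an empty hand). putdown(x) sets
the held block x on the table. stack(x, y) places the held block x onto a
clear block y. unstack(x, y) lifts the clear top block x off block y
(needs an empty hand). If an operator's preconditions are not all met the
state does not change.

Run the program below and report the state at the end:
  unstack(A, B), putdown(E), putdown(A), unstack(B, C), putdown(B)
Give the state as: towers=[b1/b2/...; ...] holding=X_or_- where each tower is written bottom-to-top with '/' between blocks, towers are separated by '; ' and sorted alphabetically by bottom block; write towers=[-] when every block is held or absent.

step 1 (unstack(A, B)): towers=[D/E/C/B] holding=A
step 2 (putdown(E)) [no-op]: towers=[D/E/C/B] holding=A
step 3 (putdown(A)): towers=[A; D/E/C/B] holding=-
step 4 (unstack(B, C)): towers=[A; D/E/C] holding=B
step 5 (putdown(B)): towers=[A; B; D/E/C] holding=-

towers=[A; B; D/E/C] holding=-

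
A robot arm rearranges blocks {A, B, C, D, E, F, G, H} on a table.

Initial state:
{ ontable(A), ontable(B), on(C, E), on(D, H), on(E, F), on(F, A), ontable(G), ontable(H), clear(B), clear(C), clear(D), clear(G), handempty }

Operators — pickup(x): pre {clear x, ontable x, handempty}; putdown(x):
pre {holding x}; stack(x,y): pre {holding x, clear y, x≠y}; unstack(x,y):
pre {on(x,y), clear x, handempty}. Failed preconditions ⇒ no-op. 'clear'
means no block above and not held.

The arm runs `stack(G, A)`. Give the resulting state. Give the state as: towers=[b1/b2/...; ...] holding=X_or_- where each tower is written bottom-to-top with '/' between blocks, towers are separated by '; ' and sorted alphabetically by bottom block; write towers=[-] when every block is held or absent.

towers=[A/F/E/C; B; G; H/D] holding=-

before: towers=[A/F/E/C; B; G; H/D] holding=-
pre[stack(G, A)]: holding(G) ✗, clear(A) ✗, G≠A ✓
holding(G), clear(A) unmet → stack(G, A) is a no-op
after:  towers=[A/F/E/C; B; G; H/D] holding=-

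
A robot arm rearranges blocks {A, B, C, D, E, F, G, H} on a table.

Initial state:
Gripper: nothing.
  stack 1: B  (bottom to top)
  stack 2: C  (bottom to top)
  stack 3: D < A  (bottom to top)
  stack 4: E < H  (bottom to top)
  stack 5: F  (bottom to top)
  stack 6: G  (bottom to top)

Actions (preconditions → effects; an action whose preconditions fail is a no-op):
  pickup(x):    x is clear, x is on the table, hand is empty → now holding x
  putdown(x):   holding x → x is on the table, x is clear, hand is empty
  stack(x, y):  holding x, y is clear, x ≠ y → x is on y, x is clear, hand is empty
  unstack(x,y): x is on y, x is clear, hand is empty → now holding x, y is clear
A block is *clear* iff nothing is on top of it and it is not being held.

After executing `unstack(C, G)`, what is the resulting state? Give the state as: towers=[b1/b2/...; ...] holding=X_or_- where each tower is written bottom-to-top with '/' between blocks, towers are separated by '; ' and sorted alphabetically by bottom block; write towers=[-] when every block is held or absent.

before: towers=[B; C; D/A; E/H; F; G] holding=-
pre[unstack(C, G)]: on(C,G) ✗, clear(C) ✓, handempty ✓
on(C,G) unmet → unstack(C, G) is a no-op
after:  towers=[B; C; D/A; E/H; F; G] holding=-

towers=[B; C; D/A; E/H; F; G] holding=-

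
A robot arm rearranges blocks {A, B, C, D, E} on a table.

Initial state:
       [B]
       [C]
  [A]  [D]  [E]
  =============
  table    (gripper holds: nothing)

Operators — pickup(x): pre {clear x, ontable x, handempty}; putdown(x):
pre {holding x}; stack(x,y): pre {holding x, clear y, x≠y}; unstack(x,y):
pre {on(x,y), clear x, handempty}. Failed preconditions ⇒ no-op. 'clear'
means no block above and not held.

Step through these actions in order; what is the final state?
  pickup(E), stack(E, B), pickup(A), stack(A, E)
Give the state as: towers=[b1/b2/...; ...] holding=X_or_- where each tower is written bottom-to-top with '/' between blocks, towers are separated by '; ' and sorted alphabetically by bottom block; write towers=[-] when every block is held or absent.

towers=[D/C/B/E/A] holding=-

step 1 (pickup(E)): towers=[A; D/C/B] holding=E
step 2 (stack(E, B)): towers=[A; D/C/B/E] holding=-
step 3 (pickup(A)): towers=[D/C/B/E] holding=A
step 4 (stack(A, E)): towers=[D/C/B/E/A] holding=-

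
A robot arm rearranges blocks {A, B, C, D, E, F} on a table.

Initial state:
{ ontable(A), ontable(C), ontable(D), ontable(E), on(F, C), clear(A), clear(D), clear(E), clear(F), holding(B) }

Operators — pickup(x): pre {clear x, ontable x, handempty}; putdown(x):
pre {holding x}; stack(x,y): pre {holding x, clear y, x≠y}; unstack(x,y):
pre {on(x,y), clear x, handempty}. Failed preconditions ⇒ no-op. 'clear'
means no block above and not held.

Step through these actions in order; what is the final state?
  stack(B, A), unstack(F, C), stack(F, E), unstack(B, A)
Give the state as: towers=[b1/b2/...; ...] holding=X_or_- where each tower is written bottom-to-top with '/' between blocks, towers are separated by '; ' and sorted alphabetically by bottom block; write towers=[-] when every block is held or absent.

step 1 (stack(B, A)): towers=[A/B; C/F; D; E] holding=-
step 2 (unstack(F, C)): towers=[A/B; C; D; E] holding=F
step 3 (stack(F, E)): towers=[A/B; C; D; E/F] holding=-
step 4 (unstack(B, A)): towers=[A; C; D; E/F] holding=B

towers=[A; C; D; E/F] holding=B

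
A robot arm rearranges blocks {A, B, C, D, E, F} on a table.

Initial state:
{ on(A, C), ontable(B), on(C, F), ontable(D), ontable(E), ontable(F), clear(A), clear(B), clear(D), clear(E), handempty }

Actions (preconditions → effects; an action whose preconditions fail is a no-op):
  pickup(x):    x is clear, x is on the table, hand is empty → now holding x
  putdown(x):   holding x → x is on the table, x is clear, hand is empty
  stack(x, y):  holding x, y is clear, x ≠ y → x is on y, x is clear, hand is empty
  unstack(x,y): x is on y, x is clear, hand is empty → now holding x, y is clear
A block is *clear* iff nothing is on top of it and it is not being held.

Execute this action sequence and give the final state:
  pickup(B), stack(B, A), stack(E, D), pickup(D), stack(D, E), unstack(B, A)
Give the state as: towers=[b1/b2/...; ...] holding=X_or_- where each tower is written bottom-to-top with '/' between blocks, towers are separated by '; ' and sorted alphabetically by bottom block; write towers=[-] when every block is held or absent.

towers=[E/D; F/C/A] holding=B

step 1 (pickup(B)): towers=[D; E; F/C/A] holding=B
step 2 (stack(B, A)): towers=[D; E; F/C/A/B] holding=-
step 3 (stack(E, D)) [no-op]: towers=[D; E; F/C/A/B] holding=-
step 4 (pickup(D)): towers=[E; F/C/A/B] holding=D
step 5 (stack(D, E)): towers=[E/D; F/C/A/B] holding=-
step 6 (unstack(B, A)): towers=[E/D; F/C/A] holding=B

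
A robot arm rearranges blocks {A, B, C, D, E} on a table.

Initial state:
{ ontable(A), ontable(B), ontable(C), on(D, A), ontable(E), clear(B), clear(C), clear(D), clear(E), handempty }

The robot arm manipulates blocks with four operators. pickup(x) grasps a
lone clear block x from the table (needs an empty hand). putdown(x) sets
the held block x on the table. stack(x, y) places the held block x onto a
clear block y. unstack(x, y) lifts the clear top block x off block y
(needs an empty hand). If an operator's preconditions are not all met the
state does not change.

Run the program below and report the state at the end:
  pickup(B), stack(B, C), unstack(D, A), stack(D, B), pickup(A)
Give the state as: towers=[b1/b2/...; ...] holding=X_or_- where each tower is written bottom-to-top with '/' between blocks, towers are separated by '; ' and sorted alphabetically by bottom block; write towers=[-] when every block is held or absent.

step 1 (pickup(B)): towers=[A/D; C; E] holding=B
step 2 (stack(B, C)): towers=[A/D; C/B; E] holding=-
step 3 (unstack(D, A)): towers=[A; C/B; E] holding=D
step 4 (stack(D, B)): towers=[A; C/B/D; E] holding=-
step 5 (pickup(A)): towers=[C/B/D; E] holding=A

towers=[C/B/D; E] holding=A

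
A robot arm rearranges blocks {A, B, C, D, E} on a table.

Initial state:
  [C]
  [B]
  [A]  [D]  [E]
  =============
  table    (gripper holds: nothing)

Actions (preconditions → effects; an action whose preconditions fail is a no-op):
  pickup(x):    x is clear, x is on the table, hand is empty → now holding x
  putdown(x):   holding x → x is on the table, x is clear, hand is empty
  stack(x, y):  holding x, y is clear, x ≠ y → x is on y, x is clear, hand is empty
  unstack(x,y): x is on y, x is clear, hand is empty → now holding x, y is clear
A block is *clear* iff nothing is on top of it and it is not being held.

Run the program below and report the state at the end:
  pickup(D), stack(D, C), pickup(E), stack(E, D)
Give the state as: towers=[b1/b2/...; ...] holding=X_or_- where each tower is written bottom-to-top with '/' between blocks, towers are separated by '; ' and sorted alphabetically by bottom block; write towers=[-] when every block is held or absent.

towers=[A/B/C/D/E] holding=-

step 1 (pickup(D)): towers=[A/B/C; E] holding=D
step 2 (stack(D, C)): towers=[A/B/C/D; E] holding=-
step 3 (pickup(E)): towers=[A/B/C/D] holding=E
step 4 (stack(E, D)): towers=[A/B/C/D/E] holding=-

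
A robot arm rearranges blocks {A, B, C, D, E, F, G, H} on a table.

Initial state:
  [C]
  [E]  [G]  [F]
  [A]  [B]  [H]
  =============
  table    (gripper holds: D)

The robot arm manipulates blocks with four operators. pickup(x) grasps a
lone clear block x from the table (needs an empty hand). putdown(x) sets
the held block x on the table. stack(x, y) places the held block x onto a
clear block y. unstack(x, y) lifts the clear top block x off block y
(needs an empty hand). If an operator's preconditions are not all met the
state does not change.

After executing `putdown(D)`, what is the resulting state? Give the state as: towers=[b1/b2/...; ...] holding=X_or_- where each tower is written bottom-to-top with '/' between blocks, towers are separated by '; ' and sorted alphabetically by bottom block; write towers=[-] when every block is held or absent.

before: towers=[A/E/C; B/G; H/F] holding=D
pre[putdown(D)]: holding(D) yes
all met → apply putdown(D)
after:  towers=[A/E/C; B/G; D; H/F] holding=-

towers=[A/E/C; B/G; D; H/F] holding=-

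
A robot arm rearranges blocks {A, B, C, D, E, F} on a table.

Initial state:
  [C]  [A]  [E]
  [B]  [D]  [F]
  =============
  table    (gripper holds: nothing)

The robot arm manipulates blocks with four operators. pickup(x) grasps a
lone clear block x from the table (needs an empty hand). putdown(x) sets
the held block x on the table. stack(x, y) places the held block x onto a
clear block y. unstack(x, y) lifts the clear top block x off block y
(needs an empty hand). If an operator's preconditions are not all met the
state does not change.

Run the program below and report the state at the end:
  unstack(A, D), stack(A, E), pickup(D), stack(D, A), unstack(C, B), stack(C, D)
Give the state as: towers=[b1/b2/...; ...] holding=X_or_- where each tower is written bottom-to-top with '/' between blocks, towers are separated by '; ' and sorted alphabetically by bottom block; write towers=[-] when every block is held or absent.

towers=[B; F/E/A/D/C] holding=-

step 1 (unstack(A, D)): towers=[B/C; D; F/E] holding=A
step 2 (stack(A, E)): towers=[B/C; D; F/E/A] holding=-
step 3 (pickup(D)): towers=[B/C; F/E/A] holding=D
step 4 (stack(D, A)): towers=[B/C; F/E/A/D] holding=-
step 5 (unstack(C, B)): towers=[B; F/E/A/D] holding=C
step 6 (stack(C, D)): towers=[B; F/E/A/D/C] holding=-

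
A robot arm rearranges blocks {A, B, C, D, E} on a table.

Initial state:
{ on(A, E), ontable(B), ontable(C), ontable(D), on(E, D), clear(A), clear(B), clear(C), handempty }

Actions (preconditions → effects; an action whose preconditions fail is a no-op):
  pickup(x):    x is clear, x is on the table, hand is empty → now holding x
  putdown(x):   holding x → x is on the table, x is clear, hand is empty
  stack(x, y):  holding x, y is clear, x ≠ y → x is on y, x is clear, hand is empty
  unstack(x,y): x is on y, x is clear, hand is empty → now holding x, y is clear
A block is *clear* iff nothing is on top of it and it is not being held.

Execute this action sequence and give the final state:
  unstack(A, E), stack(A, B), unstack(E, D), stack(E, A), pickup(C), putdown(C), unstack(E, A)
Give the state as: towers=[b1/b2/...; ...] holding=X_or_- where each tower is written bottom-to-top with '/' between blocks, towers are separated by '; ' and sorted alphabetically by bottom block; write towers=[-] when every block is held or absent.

towers=[B/A; C; D] holding=E

step 1 (unstack(A, E)): towers=[B; C; D/E] holding=A
step 2 (stack(A, B)): towers=[B/A; C; D/E] holding=-
step 3 (unstack(E, D)): towers=[B/A; C; D] holding=E
step 4 (stack(E, A)): towers=[B/A/E; C; D] holding=-
step 5 (pickup(C)): towers=[B/A/E; D] holding=C
step 6 (putdown(C)): towers=[B/A/E; C; D] holding=-
step 7 (unstack(E, A)): towers=[B/A; C; D] holding=E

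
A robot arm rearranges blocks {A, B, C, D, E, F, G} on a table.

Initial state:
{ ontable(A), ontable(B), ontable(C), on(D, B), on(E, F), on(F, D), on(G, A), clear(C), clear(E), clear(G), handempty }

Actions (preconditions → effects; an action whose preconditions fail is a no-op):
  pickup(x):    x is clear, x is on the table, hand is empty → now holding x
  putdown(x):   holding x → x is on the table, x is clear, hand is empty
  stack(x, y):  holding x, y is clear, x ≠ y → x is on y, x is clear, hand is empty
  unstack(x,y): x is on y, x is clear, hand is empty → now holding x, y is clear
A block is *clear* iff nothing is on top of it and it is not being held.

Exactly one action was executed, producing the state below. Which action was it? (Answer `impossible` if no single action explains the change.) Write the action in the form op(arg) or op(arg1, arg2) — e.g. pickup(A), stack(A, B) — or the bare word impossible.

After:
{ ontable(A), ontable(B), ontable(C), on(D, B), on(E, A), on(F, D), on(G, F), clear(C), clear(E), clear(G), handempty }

impossible

target: towers=[A/E; B/D/F/G; C] holding=-
     unstack(G, A) → towers=[A; B/D/F/E; C] holding=G
     unstack(E, F) → towers=[A/G; B/D/F; C] holding=E
         pickup(C) → towers=[A/G; B/D/F/E] holding=C
none of the 3 applicable actions match → impossible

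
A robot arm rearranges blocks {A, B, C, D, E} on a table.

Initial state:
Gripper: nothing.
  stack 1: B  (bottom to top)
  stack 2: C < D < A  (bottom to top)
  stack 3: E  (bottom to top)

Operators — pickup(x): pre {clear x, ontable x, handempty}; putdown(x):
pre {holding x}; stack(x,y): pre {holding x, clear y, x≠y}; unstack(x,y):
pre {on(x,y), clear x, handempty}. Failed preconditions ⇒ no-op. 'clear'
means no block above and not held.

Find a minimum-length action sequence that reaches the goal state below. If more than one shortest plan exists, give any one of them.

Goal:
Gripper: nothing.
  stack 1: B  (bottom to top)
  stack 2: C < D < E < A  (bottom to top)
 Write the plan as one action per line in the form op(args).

unstack(A, D)
putdown(A)
pickup(E)
stack(E, D)
pickup(A)
stack(A, E)

step 1 (unstack(A, D)): towers=[B; C/D; E] holding=A
step 2 (putdown(A)): towers=[A; B; C/D; E] holding=-
step 3 (pickup(E)): towers=[A; B; C/D] holding=E
step 4 (stack(E, D)): towers=[A; B; C/D/E] holding=-
step 5 (pickup(A)): towers=[B; C/D/E] holding=A
step 6 (stack(A, E)): towers=[B; C/D/E/A] holding=-
goal check: towers=[B; C/D/E/A] holding=- — reached (length 6, optimal by BFS)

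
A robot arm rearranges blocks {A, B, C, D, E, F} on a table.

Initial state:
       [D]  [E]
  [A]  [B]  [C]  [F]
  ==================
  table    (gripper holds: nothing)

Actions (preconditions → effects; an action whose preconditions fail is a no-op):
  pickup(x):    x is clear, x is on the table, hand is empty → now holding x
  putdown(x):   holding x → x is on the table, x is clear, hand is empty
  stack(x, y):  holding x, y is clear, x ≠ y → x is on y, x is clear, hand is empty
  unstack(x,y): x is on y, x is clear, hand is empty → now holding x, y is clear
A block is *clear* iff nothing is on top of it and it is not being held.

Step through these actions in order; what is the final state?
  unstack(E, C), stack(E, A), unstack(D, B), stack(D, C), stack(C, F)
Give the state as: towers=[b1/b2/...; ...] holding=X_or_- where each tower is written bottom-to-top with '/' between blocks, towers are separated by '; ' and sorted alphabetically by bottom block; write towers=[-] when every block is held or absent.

step 1 (unstack(E, C)): towers=[A; B/D; C; F] holding=E
step 2 (stack(E, A)): towers=[A/E; B/D; C; F] holding=-
step 3 (unstack(D, B)): towers=[A/E; B; C; F] holding=D
step 4 (stack(D, C)): towers=[A/E; B; C/D; F] holding=-
step 5 (stack(C, F)) [no-op]: towers=[A/E; B; C/D; F] holding=-

towers=[A/E; B; C/D; F] holding=-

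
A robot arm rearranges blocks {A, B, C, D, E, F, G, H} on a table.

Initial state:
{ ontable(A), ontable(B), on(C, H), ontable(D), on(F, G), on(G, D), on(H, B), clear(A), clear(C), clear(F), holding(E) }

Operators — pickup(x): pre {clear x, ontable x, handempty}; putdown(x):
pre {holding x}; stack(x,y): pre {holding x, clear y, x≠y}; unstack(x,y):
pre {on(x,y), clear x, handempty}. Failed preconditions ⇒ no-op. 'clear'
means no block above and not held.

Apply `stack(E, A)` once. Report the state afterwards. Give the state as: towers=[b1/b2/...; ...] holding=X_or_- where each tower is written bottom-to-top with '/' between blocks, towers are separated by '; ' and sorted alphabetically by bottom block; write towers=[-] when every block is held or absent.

towers=[A/E; B/H/C; D/G/F] holding=-

before: towers=[A; B/H/C; D/G/F] holding=E
pre[stack(E, A)]: holding(E) yes, clear(A) yes, E≠A yes
all met → apply stack(E, A)
after:  towers=[A/E; B/H/C; D/G/F] holding=-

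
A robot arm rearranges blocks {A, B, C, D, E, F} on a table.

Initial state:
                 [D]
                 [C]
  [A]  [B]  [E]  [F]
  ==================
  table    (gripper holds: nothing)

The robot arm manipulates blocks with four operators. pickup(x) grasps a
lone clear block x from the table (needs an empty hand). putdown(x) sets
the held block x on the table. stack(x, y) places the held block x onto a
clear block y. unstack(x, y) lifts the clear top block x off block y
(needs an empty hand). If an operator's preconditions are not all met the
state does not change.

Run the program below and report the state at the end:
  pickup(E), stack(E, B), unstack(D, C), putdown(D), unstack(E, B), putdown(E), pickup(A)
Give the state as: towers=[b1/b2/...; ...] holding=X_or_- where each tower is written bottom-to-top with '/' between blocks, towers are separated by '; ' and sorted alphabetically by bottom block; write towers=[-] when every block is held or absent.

step 1 (pickup(E)): towers=[A; B; F/C/D] holding=E
step 2 (stack(E, B)): towers=[A; B/E; F/C/D] holding=-
step 3 (unstack(D, C)): towers=[A; B/E; F/C] holding=D
step 4 (putdown(D)): towers=[A; B/E; D; F/C] holding=-
step 5 (unstack(E, B)): towers=[A; B; D; F/C] holding=E
step 6 (putdown(E)): towers=[A; B; D; E; F/C] holding=-
step 7 (pickup(A)): towers=[B; D; E; F/C] holding=A

towers=[B; D; E; F/C] holding=A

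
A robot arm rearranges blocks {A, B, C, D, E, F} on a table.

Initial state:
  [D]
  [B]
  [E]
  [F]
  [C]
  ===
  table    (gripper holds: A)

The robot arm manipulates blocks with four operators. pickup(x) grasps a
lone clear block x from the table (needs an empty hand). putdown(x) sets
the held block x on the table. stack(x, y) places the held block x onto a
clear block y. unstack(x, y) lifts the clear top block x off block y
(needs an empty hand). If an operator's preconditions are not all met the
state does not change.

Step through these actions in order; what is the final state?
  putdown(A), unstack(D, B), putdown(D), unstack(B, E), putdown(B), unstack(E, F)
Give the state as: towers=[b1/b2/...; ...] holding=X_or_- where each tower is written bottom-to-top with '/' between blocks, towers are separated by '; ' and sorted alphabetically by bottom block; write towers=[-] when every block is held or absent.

step 1 (putdown(A)): towers=[A; C/F/E/B/D] holding=-
step 2 (unstack(D, B)): towers=[A; C/F/E/B] holding=D
step 3 (putdown(D)): towers=[A; C/F/E/B; D] holding=-
step 4 (unstack(B, E)): towers=[A; C/F/E; D] holding=B
step 5 (putdown(B)): towers=[A; B; C/F/E; D] holding=-
step 6 (unstack(E, F)): towers=[A; B; C/F; D] holding=E

towers=[A; B; C/F; D] holding=E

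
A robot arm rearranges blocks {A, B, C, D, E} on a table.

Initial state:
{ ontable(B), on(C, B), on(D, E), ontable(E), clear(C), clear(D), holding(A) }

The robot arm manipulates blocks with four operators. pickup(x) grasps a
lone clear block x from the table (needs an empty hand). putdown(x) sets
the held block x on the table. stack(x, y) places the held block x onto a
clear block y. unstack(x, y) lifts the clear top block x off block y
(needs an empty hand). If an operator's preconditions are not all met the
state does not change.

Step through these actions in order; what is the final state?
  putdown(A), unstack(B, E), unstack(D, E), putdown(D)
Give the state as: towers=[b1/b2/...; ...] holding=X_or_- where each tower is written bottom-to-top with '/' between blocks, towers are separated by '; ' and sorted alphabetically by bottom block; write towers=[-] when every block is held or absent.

step 1 (putdown(A)): towers=[A; B/C; E/D] holding=-
step 2 (unstack(B, E)) [no-op]: towers=[A; B/C; E/D] holding=-
step 3 (unstack(D, E)): towers=[A; B/C; E] holding=D
step 4 (putdown(D)): towers=[A; B/C; D; E] holding=-

towers=[A; B/C; D; E] holding=-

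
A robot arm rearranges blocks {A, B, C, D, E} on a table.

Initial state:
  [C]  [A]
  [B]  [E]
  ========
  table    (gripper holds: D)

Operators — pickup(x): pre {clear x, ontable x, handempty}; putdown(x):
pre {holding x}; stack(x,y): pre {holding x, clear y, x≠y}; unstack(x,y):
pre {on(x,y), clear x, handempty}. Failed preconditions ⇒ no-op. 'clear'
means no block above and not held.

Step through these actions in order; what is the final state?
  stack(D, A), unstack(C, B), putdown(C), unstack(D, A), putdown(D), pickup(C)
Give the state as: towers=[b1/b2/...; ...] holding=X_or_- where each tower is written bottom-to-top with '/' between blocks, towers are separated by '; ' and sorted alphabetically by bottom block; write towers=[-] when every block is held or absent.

step 1 (stack(D, A)): towers=[B/C; E/A/D] holding=-
step 2 (unstack(C, B)): towers=[B; E/A/D] holding=C
step 3 (putdown(C)): towers=[B; C; E/A/D] holding=-
step 4 (unstack(D, A)): towers=[B; C; E/A] holding=D
step 5 (putdown(D)): towers=[B; C; D; E/A] holding=-
step 6 (pickup(C)): towers=[B; D; E/A] holding=C

towers=[B; D; E/A] holding=C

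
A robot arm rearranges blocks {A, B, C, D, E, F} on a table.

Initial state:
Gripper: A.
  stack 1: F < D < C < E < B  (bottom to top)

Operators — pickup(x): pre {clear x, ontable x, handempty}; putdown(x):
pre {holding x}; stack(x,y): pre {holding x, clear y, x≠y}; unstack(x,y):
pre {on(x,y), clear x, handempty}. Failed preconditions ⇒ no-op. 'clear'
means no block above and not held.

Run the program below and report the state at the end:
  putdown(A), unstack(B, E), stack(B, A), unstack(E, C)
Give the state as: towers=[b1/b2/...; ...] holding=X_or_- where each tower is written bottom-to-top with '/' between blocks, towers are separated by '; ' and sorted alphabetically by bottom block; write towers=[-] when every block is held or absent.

step 1 (putdown(A)): towers=[A; F/D/C/E/B] holding=-
step 2 (unstack(B, E)): towers=[A; F/D/C/E] holding=B
step 3 (stack(B, A)): towers=[A/B; F/D/C/E] holding=-
step 4 (unstack(E, C)): towers=[A/B; F/D/C] holding=E

towers=[A/B; F/D/C] holding=E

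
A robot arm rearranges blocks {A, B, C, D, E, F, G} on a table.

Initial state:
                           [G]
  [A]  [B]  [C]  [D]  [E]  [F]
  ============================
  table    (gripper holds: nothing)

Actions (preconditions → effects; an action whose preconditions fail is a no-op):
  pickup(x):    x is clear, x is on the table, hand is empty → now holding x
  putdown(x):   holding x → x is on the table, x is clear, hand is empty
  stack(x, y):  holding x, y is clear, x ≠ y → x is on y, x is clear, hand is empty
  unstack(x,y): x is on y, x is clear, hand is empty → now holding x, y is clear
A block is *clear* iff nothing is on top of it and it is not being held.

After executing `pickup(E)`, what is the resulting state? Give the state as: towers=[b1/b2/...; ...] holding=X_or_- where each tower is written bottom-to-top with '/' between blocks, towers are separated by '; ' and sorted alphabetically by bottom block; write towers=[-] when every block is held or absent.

towers=[A; B; C; D; F/G] holding=E

before: towers=[A; B; C; D; E; F/G] holding=-
pre[pickup(E)]: clear(E) yes, ontable(E) yes, handempty yes
all met → apply pickup(E)
after:  towers=[A; B; C; D; F/G] holding=E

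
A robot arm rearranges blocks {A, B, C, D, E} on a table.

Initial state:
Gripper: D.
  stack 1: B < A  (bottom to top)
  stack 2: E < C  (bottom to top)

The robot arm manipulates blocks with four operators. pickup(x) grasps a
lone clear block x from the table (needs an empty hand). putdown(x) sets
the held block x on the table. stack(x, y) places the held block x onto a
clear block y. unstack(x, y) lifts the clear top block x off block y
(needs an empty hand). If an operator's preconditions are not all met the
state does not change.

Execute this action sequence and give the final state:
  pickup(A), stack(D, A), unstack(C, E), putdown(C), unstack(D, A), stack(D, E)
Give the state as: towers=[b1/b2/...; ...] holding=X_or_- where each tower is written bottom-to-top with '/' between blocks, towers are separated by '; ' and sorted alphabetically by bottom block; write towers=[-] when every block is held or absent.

towers=[B/A; C; E/D] holding=-

step 1 (pickup(A)) [no-op]: towers=[B/A; E/C] holding=D
step 2 (stack(D, A)): towers=[B/A/D; E/C] holding=-
step 3 (unstack(C, E)): towers=[B/A/D; E] holding=C
step 4 (putdown(C)): towers=[B/A/D; C; E] holding=-
step 5 (unstack(D, A)): towers=[B/A; C; E] holding=D
step 6 (stack(D, E)): towers=[B/A; C; E/D] holding=-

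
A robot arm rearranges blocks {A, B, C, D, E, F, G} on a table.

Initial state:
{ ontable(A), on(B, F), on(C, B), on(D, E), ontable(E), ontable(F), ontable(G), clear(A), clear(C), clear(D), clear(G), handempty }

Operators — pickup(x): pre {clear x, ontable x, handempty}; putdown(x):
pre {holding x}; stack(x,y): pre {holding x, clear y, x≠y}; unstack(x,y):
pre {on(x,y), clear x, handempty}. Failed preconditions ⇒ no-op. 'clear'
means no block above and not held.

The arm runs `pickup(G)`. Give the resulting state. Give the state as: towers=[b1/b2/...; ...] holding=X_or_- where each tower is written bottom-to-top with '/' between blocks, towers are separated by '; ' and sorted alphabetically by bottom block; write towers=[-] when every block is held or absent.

towers=[A; E/D; F/B/C] holding=G

before: towers=[A; E/D; F/B/C; G] holding=-
pre[pickup(G)]: clear(G) ✓, ontable(G) ✓, handempty ✓
all met → apply pickup(G)
after:  towers=[A; E/D; F/B/C] holding=G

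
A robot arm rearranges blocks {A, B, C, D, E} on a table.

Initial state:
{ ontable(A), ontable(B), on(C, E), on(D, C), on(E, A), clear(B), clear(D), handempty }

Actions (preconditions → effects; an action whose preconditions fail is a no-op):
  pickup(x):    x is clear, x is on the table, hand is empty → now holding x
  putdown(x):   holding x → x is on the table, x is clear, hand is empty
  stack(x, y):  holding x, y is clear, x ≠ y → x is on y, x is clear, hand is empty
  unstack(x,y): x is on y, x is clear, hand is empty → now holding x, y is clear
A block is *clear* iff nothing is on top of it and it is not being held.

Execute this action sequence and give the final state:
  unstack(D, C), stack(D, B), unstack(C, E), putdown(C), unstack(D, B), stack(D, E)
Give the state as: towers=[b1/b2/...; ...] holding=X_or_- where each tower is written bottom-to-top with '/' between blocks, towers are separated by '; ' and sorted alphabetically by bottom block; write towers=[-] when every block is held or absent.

step 1 (unstack(D, C)): towers=[A/E/C; B] holding=D
step 2 (stack(D, B)): towers=[A/E/C; B/D] holding=-
step 3 (unstack(C, E)): towers=[A/E; B/D] holding=C
step 4 (putdown(C)): towers=[A/E; B/D; C] holding=-
step 5 (unstack(D, B)): towers=[A/E; B; C] holding=D
step 6 (stack(D, E)): towers=[A/E/D; B; C] holding=-

towers=[A/E/D; B; C] holding=-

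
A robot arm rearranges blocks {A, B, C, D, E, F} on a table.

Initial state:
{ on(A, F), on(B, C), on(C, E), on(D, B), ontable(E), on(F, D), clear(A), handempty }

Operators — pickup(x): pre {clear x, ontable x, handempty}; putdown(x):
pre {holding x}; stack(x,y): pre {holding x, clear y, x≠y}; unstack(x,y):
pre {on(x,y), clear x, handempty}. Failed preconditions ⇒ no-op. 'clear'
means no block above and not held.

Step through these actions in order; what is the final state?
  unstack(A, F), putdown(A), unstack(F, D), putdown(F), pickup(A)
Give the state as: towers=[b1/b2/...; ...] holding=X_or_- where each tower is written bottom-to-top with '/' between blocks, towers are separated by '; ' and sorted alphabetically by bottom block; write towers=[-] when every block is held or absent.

step 1 (unstack(A, F)): towers=[E/C/B/D/F] holding=A
step 2 (putdown(A)): towers=[A; E/C/B/D/F] holding=-
step 3 (unstack(F, D)): towers=[A; E/C/B/D] holding=F
step 4 (putdown(F)): towers=[A; E/C/B/D; F] holding=-
step 5 (pickup(A)): towers=[E/C/B/D; F] holding=A

towers=[E/C/B/D; F] holding=A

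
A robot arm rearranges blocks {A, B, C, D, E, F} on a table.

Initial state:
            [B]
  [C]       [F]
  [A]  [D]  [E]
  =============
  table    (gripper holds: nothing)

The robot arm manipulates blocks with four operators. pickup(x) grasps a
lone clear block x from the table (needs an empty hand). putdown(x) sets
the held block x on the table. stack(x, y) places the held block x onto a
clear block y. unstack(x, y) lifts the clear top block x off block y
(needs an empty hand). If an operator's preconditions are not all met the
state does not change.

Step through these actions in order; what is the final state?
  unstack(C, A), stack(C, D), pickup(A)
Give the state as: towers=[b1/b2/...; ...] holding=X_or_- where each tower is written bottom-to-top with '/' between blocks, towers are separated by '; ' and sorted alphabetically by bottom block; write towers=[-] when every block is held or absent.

towers=[D/C; E/F/B] holding=A

step 1 (unstack(C, A)): towers=[A; D; E/F/B] holding=C
step 2 (stack(C, D)): towers=[A; D/C; E/F/B] holding=-
step 3 (pickup(A)): towers=[D/C; E/F/B] holding=A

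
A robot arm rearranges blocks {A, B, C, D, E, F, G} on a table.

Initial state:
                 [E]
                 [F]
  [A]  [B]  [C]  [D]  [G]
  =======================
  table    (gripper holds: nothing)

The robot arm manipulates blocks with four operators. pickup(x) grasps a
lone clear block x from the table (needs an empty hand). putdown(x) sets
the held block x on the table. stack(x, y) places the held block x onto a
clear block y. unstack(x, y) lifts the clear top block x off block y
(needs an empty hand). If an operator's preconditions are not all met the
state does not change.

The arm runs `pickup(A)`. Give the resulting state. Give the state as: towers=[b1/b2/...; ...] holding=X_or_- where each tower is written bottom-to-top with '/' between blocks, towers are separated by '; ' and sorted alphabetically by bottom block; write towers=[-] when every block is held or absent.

before: towers=[A; B; C; D/F/E; G] holding=-
pre[pickup(A)]: clear(A) yes, ontable(A) yes, handempty yes
all met → apply pickup(A)
after:  towers=[B; C; D/F/E; G] holding=A

towers=[B; C; D/F/E; G] holding=A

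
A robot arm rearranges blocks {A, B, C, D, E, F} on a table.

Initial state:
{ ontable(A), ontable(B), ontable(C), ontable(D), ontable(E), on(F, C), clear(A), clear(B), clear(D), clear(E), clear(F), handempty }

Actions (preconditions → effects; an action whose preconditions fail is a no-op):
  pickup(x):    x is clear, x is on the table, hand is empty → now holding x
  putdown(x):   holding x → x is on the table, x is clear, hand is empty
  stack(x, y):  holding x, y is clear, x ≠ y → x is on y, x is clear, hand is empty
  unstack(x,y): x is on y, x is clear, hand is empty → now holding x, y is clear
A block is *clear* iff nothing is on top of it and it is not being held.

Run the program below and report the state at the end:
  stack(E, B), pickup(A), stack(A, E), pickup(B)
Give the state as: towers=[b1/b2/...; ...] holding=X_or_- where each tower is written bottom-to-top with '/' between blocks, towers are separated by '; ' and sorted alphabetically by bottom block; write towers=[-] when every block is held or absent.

step 1 (stack(E, B)) [no-op]: towers=[A; B; C/F; D; E] holding=-
step 2 (pickup(A)): towers=[B; C/F; D; E] holding=A
step 3 (stack(A, E)): towers=[B; C/F; D; E/A] holding=-
step 4 (pickup(B)): towers=[C/F; D; E/A] holding=B

towers=[C/F; D; E/A] holding=B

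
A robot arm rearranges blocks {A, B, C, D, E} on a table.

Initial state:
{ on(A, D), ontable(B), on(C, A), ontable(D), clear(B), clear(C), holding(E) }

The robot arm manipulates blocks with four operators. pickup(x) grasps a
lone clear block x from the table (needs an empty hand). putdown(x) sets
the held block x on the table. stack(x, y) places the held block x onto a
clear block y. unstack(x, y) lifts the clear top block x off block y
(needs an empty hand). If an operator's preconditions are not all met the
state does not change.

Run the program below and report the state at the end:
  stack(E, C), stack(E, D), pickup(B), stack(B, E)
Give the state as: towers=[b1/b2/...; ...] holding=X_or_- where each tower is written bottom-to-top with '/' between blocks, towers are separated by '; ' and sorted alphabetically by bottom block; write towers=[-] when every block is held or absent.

towers=[D/A/C/E/B] holding=-

step 1 (stack(E, C)): towers=[B; D/A/C/E] holding=-
step 2 (stack(E, D)) [no-op]: towers=[B; D/A/C/E] holding=-
step 3 (pickup(B)): towers=[D/A/C/E] holding=B
step 4 (stack(B, E)): towers=[D/A/C/E/B] holding=-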